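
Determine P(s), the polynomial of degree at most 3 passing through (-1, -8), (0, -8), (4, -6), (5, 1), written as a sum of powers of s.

L_0(s) = s(s - 4)(s - 5) / [-30] = -(1/30)s^3 + (3/10)s^2 - (2/3)s
L_1(s) = (s + 1)(s - 4)(s - 5) / [20] = (1/20)s^3 - (2/5)s^2 + (11/20)s + 1
L_2(s) = (s + 1)s(s - 5) / [-20] = -(1/20)s^3 + (1/5)s^2 + (1/4)s
L_3(s) = (s + 1)s(s - 4) / [30] = (1/30)s^3 - (1/10)s^2 - (2/15)s
P(s) = (-8)·L_0 + (-8)·L_1 + (-6)·L_2 + 1·L_3
  (-8)·L_0(s) = (4/15)s^3 - (12/5)s^2 + (16/3)s
  (-8)·L_1(s) = -(2/5)s^3 + (16/5)s^2 - (22/5)s - 8
  (-6)·L_2(s) = (3/10)s^3 - (6/5)s^2 - (3/2)s
  1·L_3(s) = (1/30)s^3 - (1/10)s^2 - (2/15)s
Adding term by term: (1/5)s^3 - (1/2)s^2 - (7/10)s - 8

P(s) = (1/5)s^3 - (1/2)s^2 - (7/10)s - 8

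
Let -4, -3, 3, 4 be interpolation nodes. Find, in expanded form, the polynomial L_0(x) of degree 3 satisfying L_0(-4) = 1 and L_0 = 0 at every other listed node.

L_0(x) = -(1/56)x^3 + (1/14)x^2 + (9/56)x - 9/14

L_0(x) = (x + 3)(x - 3)(x - 4) / [(-1)·(-7)·(-8)]
       = (x^3 - 4x^2 - 9x + 36) / (-56)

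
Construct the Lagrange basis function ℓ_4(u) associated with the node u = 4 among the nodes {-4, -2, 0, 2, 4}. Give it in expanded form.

ℓ_4(u) = (u + 4)(u + 2)u(u - 2) / [(8)·(6)·(4)·(2)]
       = (u^4 + 4u^3 - 4u^2 - 16u) / (384)

ℓ_4(u) = (1/384)u^4 + (1/96)u^3 - (1/96)u^2 - (1/24)u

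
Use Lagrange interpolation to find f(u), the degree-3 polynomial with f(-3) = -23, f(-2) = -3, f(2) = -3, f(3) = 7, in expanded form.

f(u) = u^3 - u^2 - 4u + 1

Build the Lagrange basis polynomials:
L_0(u) = (u + 2)(u - 2)(u - 3) / [-30] = -(1/30)u^3 + (1/10)u^2 + (2/15)u - 2/5
L_1(u) = (u + 3)(u - 2)(u - 3) / [20] = (1/20)u^3 - (1/10)u^2 - (9/20)u + 9/10
L_2(u) = (u + 3)(u + 2)(u - 3) / [-20] = -(1/20)u^3 - (1/10)u^2 + (9/20)u + 9/10
L_3(u) = (u + 3)(u + 2)(u - 2) / [30] = (1/30)u^3 + (1/10)u^2 - (2/15)u - 2/5
f(u) = (-23)·L_0 + (-3)·L_1 + (-3)·L_2 + 7·L_3
  (-23)·L_0(u) = (23/30)u^3 - (23/10)u^2 - (46/15)u + 46/5
  (-3)·L_1(u) = -(3/20)u^3 + (3/10)u^2 + (27/20)u - 27/10
  (-3)·L_2(u) = (3/20)u^3 + (3/10)u^2 - (27/20)u - 27/10
  7·L_3(u) = (7/30)u^3 + (7/10)u^2 - (14/15)u - 14/5
Adding term by term: u^3 - u^2 - 4u + 1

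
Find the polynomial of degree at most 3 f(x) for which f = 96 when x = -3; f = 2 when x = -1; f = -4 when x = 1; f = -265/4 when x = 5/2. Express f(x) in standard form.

L_0(x) = (x + 1)(x - 1)(x - 5/2) / [-44] = -(1/44)x^3 + (5/88)x^2 + (1/44)x - 5/88
L_1(x) = (x + 3)(x - 1)(x - 5/2) / [14] = (1/14)x^3 - (1/28)x^2 - (4/7)x + 15/28
L_2(x) = (x + 3)(x + 1)(x - 5/2) / [-12] = -(1/12)x^3 - (1/8)x^2 + (7/12)x + 5/8
L_3(x) = (x + 3)(x + 1)(x - 1) / [231/8] = (8/231)x^3 + (8/77)x^2 - (8/231)x - 8/77
f(x) = 96·L_0 + 2·L_1 + (-4)·L_2 + (-265/4)·L_3
  96·L_0(x) = -(24/11)x^3 + (60/11)x^2 + (24/11)x - 60/11
  2·L_1(x) = (1/7)x^3 - (1/14)x^2 - (8/7)x + 15/14
  (-4)·L_2(x) = (1/3)x^3 + (1/2)x^2 - (7/3)x - 5/2
  (-265/4)·L_3(x) = -(530/231)x^3 - (530/77)x^2 + (530/231)x + 530/77
Adding term by term: -4x^3 - x^2 + x

f(x) = -4x^3 - x^2 + x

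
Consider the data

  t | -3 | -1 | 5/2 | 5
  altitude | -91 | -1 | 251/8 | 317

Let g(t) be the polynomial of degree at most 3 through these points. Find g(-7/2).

Using Newton's divided-difference form:
g[-3,-1] = (-1 - (-91)) / (-1 - (-3)) = 45
g[-1,5/2] = (251/8 - (-1)) / (5/2 - (-1)) = 37/4
g[5/2,5] = (317 - 251/8) / (5 - 5/2) = 457/4
g[-3,-1,5/2] = (37/4 - 45) / (5/2 - (-3)) = -13/2
g[-1,5/2,5] = (457/4 - 37/4) / (5 - (-1)) = 35/2
g[-3,-1,5/2,5] = (35/2 - (-13/2)) / (5 - (-3)) = 3
g(-7/2) = -91 + 45·(-1/2) + (-13/2)·(-1/2)·(-5/2) + 3·(-1/2)·(-5/2)·(-6) = -1153/8

-1153/8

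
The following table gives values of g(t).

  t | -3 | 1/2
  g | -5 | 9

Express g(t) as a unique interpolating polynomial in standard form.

L_0(t) = (t - 1/2) / [-7/2] = -(2/7)t + 1/7
L_1(t) = (t + 3) / [7/2] = (2/7)t + 6/7
g(t) = (-5)·L_0 + 9·L_1
  (-5)·L_0(t) = (10/7)t - 5/7
  9·L_1(t) = (18/7)t + 54/7
Adding term by term: 4t + 7

g(t) = 4t + 7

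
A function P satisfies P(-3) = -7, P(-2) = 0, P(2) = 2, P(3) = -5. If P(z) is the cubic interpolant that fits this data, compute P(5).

Evaluate each Lagrange basis at z = 5:
L_0(5) = (7)·(3)·(2)/[(-1)·(-5)·(-6)] = -7/5
L_1(5) = (8)·(3)·(2)/[(1)·(-4)·(-5)] = 12/5
L_2(5) = (8)·(7)·(2)/[(5)·(4)·(-1)] = -28/5
L_3(5) = (8)·(7)·(3)/[(6)·(5)·(1)] = 28/5
Sum: (-7)·(-7/5) + 0 + 2·(-28/5) + (-5)·(28/5) = -147/5

-147/5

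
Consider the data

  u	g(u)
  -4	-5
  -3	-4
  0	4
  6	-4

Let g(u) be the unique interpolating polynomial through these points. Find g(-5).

Evaluate each Lagrange basis at u = -5:
L_0(-5) = (-2)·(-5)·(-11)/[(-1)·(-4)·(-10)] = 11/4
L_1(-5) = (-1)·(-5)·(-11)/[(1)·(-3)·(-9)] = -55/27
L_2(-5) = (-1)·(-2)·(-11)/[(4)·(3)·(-6)] = 11/36
L_3(-5) = (-1)·(-2)·(-5)/[(10)·(9)·(6)] = -1/54
Sum: (-5)·(11/4) + (-4)·(-55/27) + 4·(11/36) + (-4)·(-1/54) = -155/36

-155/36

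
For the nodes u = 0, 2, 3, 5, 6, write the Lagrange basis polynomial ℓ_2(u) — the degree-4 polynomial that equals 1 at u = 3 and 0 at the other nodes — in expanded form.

ℓ_2(u) = (1/18)u^4 - (13/18)u^3 + (26/9)u^2 - (10/3)u

ℓ_2(u) = u(u - 2)(u - 5)(u - 6) / [(3)·(1)·(-2)·(-3)]
       = (u^4 - 13u^3 + 52u^2 - 60u) / (18)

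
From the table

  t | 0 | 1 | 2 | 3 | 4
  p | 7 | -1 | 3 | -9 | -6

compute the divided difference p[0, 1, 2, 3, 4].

p[0,1] = (-1 - 7) / (1 - 0) = -8
p[1,2] = (3 - (-1)) / (2 - 1) = 4
p[2,3] = (-9 - 3) / (3 - 2) = -12
p[3,4] = (-6 - (-9)) / (4 - 3) = 3
p[0,1,2] = (4 - (-8)) / (2 - 0) = 6
p[1,2,3] = (-12 - 4) / (3 - 1) = -8
p[2,3,4] = (3 - (-12)) / (4 - 2) = 15/2
p[0,1,2,3] = (-8 - 6) / (3 - 0) = -14/3
p[1,2,3,4] = (15/2 - (-8)) / (4 - 1) = 31/6
p[0,1,2,3,4] = (31/6 - (-14/3)) / (4 - 0) = 59/24

59/24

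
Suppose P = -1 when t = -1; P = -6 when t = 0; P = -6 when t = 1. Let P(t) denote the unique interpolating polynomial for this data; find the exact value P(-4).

Evaluate each Lagrange basis at t = -4:
L_0(-4) = (-4)·(-5)/[(-1)·(-2)] = 10
L_1(-4) = (-3)·(-5)/[(1)·(-1)] = -15
L_2(-4) = (-3)·(-4)/[(2)·(1)] = 6
Sum: (-1)·(10) + (-6)·(-15) + (-6)·(6) = 44

44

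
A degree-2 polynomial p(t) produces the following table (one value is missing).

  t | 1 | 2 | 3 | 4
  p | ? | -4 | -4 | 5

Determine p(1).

The 3 known values determine p uniquely (degree ≤ 2).
Evaluate each Lagrange basis at t = 1:
L_0(1) = (-2)·(-3)/[(-1)·(-2)] = 3
L_1(1) = (-1)·(-3)/[(1)·(-1)] = -3
L_2(1) = (-1)·(-2)/[(2)·(1)] = 1
Sum: (-4)·(3) + (-4)·(-3) + 5·(1) = 5

5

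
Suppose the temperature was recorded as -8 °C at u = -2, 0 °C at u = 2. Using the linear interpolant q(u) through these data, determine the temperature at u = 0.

-4

Evaluate each Lagrange basis at u = 0:
L_0(0) = (-2)/[(-4)] = 1/2
L_1(0) = (2)/[(4)] = 1/2
Sum: (-8)·(1/2) + 0 = -4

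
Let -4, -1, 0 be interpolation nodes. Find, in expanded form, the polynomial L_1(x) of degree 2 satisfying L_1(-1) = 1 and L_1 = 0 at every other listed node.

L_1(x) = -(1/3)x^2 - (4/3)x

L_1(x) = (x + 4)x / [(3)·(-1)]
       = (x^2 + 4x) / (-3)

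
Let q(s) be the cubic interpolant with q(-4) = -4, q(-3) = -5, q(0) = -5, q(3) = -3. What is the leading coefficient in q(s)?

The leading coefficient equals the top divided difference q[-4,-3,0,3].
q[-4,-3] = (-5 - (-4)) / (-3 - (-4)) = -1
q[-3,0] = (-5 - (-5)) / (0 - (-3)) = 0
q[0,3] = (-3 - (-5)) / (3 - 0) = 2/3
q[-4,-3,0] = (0 - (-1)) / (0 - (-4)) = 1/4
q[-3,0,3] = (2/3 - 0) / (3 - (-3)) = 1/9
q[-4,-3,0,3] = (1/9 - 1/4) / (3 - (-4)) = -5/252

-5/252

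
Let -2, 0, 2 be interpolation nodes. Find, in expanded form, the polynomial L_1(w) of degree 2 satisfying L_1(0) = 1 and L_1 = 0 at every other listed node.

L_1(w) = (w + 2)(w - 2) / [(2)·(-2)]
       = (w^2 - 4) / (-4)

L_1(w) = -(1/4)w^2 + 1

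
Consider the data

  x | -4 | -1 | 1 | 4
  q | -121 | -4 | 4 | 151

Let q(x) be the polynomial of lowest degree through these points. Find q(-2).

-17

Using Newton's divided-difference form:
q[-4,-1] = (-4 - (-121)) / (-1 - (-4)) = 39
q[-1,1] = (4 - (-4)) / (1 - (-1)) = 4
q[1,4] = (151 - 4) / (4 - 1) = 49
q[-4,-1,1] = (4 - 39) / (1 - (-4)) = -7
q[-1,1,4] = (49 - 4) / (4 - (-1)) = 9
q[-4,-1,1,4] = (9 - (-7)) / (4 - (-4)) = 2
q(-2) = -121 + 39·(2) + (-7)·(2)·(-1) + 2·(2)·(-1)·(-3) = -17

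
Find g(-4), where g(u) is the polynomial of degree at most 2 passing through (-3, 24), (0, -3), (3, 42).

49

Evaluate each Lagrange basis at u = -4:
L_0(-4) = (-4)·(-7)/[(-3)·(-6)] = 14/9
L_1(-4) = (-1)·(-7)/[(3)·(-3)] = -7/9
L_2(-4) = (-1)·(-4)/[(6)·(3)] = 2/9
Sum: 24·(14/9) + (-3)·(-7/9) + 42·(2/9) = 49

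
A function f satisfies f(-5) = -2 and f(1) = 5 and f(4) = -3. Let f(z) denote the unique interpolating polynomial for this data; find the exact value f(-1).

Evaluate each Lagrange basis at z = -1:
L_0(-1) = (-2)·(-5)/[(-6)·(-9)] = 5/27
L_1(-1) = (4)·(-5)/[(6)·(-3)] = 10/9
L_2(-1) = (4)·(-2)/[(9)·(3)] = -8/27
Sum: (-2)·(5/27) + 5·(10/9) + (-3)·(-8/27) = 164/27

164/27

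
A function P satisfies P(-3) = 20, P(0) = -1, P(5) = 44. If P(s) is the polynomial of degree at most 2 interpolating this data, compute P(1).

0

L_0(1) = (1)·(-4)/[(-3)·(-8)] = -1/6
L_1(1) = (4)·(-4)/[(3)·(-5)] = 16/15
L_2(1) = (4)·(1)/[(8)·(5)] = 1/10
Sum: 20·(-1/6) + (-1)·(16/15) + 44·(1/10) = 0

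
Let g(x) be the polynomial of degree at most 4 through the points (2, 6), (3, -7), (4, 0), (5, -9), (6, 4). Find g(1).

Using Newton's divided-difference form:
g[2,3] = (-7 - 6) / (3 - 2) = -13
g[3,4] = (0 - (-7)) / (4 - 3) = 7
g[4,5] = (-9 - 0) / (5 - 4) = -9
g[5,6] = (4 - (-9)) / (6 - 5) = 13
g[2,3,4] = (7 - (-13)) / (4 - 2) = 10
g[3,4,5] = (-9 - 7) / (5 - 3) = -8
g[4,5,6] = (13 - (-9)) / (6 - 4) = 11
g[2,3,4,5] = (-8 - 10) / (5 - 2) = -6
g[3,4,5,6] = (11 - (-8)) / (6 - 3) = 19/3
g[2,3,4,5,6] = (19/3 - (-6)) / (6 - 2) = 37/12
g(1) = 6 + (-13)·(-1) + 10·(-1)·(-2) + (-6)·(-1)·(-2)·(-3) + (37/12)·(-1)·(-2)·(-3)·(-4) = 149

149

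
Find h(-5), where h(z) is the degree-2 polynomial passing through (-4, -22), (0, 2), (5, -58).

Evaluate each Lagrange basis at z = -5:
L_0(-5) = (-5)·(-10)/[(-4)·(-9)] = 25/18
L_1(-5) = (-1)·(-10)/[(4)·(-5)] = -1/2
L_2(-5) = (-1)·(-5)/[(9)·(5)] = 1/9
Sum: (-22)·(25/18) + 2·(-1/2) + (-58)·(1/9) = -38

-38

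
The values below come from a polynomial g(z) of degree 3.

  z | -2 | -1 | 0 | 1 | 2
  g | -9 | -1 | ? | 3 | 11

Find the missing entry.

The 4 known values determine g uniquely (degree ≤ 3).
L_0(0) = (1)·(-1)·(-2)/[(-1)·(-3)·(-4)] = -1/6
L_1(0) = (2)·(-1)·(-2)/[(1)·(-2)·(-3)] = 2/3
L_2(0) = (2)·(1)·(-2)/[(3)·(2)·(-1)] = 2/3
L_3(0) = (2)·(1)·(-1)/[(4)·(3)·(1)] = -1/6
Sum: (-9)·(-1/6) + (-1)·(2/3) + 3·(2/3) + 11·(-1/6) = 1

1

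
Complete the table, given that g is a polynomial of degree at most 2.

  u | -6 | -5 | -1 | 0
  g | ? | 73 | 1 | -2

106

The 3 known values determine g uniquely (degree ≤ 2).
Evaluate each Lagrange basis at u = -6:
L_0(-6) = (-5)·(-6)/[(-4)·(-5)] = 3/2
L_1(-6) = (-1)·(-6)/[(4)·(-1)] = -3/2
L_2(-6) = (-1)·(-5)/[(5)·(1)] = 1
Sum: 73·(3/2) + 1·(-3/2) + (-2)·(1) = 106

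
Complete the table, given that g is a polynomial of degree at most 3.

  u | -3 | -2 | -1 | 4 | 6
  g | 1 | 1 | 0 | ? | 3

The 4 known values determine g uniquely (degree ≤ 3).
L_0(4) = (6)·(5)·(-2)/[(-1)·(-2)·(-9)] = 10/3
L_1(4) = (7)·(5)·(-2)/[(1)·(-1)·(-8)] = -35/4
L_2(4) = (7)·(6)·(-2)/[(2)·(1)·(-7)] = 6
L_3(4) = (7)·(6)·(5)/[(9)·(8)·(7)] = 5/12
Sum: 1·(10/3) + 1·(-35/4) + 0 + 3·(5/12) = -25/6

-25/6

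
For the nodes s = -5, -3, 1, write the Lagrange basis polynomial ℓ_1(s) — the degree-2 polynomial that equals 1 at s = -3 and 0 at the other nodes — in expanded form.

ℓ_1(s) = (s + 5)(s - 1) / [(2)·(-4)]
       = (s^2 + 4s - 5) / (-8)

ℓ_1(s) = -(1/8)s^2 - (1/2)s + 5/8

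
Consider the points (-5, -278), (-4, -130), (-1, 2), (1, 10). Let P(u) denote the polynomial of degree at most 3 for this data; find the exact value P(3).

L_0(3) = (7)·(4)·(2)/[(-1)·(-4)·(-6)] = -7/3
L_1(3) = (8)·(4)·(2)/[(1)·(-3)·(-5)] = 64/15
L_2(3) = (8)·(7)·(2)/[(4)·(3)·(-2)] = -14/3
L_3(3) = (8)·(7)·(4)/[(6)·(5)·(2)] = 56/15
Sum: (-278)·(-7/3) + (-130)·(64/15) + 2·(-14/3) + 10·(56/15) = 122

122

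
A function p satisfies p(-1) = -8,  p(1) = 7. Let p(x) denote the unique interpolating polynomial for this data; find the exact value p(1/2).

13/4

Evaluate each Lagrange basis at x = 1/2:
L_0(1/2) = (-1/2)/[(-2)] = 1/4
L_1(1/2) = (3/2)/[(2)] = 3/4
Sum: (-8)·(1/4) + 7·(3/4) = 13/4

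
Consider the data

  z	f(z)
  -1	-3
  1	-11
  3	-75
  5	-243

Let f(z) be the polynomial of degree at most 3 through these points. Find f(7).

Using Newton's divided-difference form:
f[-1,1] = (-11 - (-3)) / (1 - (-1)) = -4
f[1,3] = (-75 - (-11)) / (3 - 1) = -32
f[3,5] = (-243 - (-75)) / (5 - 3) = -84
f[-1,1,3] = (-32 - (-4)) / (3 - (-1)) = -7
f[1,3,5] = (-84 - (-32)) / (5 - 1) = -13
f[-1,1,3,5] = (-13 - (-7)) / (5 - (-1)) = -1
f(7) = -3 + (-4)·(8) + (-7)·(8)·(6) + (-1)·(8)·(6)·(4) = -563

-563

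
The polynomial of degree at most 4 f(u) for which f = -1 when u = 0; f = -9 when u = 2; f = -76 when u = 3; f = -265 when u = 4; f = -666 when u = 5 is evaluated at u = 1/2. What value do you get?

Evaluate each Lagrange basis at u = 1/2:
L_0(1/2) = (-3/2)·(-5/2)·(-7/2)·(-9/2)/[(-2)·(-3)·(-4)·(-5)] = 63/128
L_1(1/2) = (1/2)·(-5/2)·(-7/2)·(-9/2)/[(2)·(-1)·(-2)·(-3)] = 105/64
L_2(1/2) = (1/2)·(-3/2)·(-7/2)·(-9/2)/[(3)·(1)·(-1)·(-2)] = -63/32
L_3(1/2) = (1/2)·(-3/2)·(-5/2)·(-9/2)/[(4)·(2)·(1)·(-1)] = 135/128
L_4(1/2) = (1/2)·(-3/2)·(-5/2)·(-7/2)/[(5)·(3)·(2)·(1)] = -7/32
Sum: (-1)·(63/128) + (-9)·(105/64) + (-76)·(-63/32) + (-265)·(135/128) + (-666)·(-7/32) = 9/16

9/16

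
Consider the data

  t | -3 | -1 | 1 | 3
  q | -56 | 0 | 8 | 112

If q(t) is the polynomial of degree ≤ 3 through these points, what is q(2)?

39

Evaluate each Lagrange basis at t = 2:
L_0(2) = (3)·(1)·(-1)/[(-2)·(-4)·(-6)] = 1/16
L_1(2) = (5)·(1)·(-1)/[(2)·(-2)·(-4)] = -5/16
L_2(2) = (5)·(3)·(-1)/[(4)·(2)·(-2)] = 15/16
L_3(2) = (5)·(3)·(1)/[(6)·(4)·(2)] = 5/16
Sum: (-56)·(1/16) + 0 + 8·(15/16) + 112·(5/16) = 39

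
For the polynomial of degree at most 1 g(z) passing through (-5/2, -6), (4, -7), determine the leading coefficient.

The leading coefficient equals the top divided difference g[-5/2,4].
g[-5/2,4] = (-7 - (-6)) / (4 - (-5/2)) = -2/13

-2/13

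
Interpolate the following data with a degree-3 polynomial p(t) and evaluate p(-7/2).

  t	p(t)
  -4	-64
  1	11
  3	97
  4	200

Evaluate each Lagrange basis at t = -7/2:
L_0(-7/2) = (-9/2)·(-13/2)·(-15/2)/[(-5)·(-7)·(-8)] = 351/448
L_1(-7/2) = (1/2)·(-13/2)·(-15/2)/[(5)·(-2)·(-3)] = 13/16
L_2(-7/2) = (1/2)·(-9/2)·(-15/2)/[(7)·(2)·(-1)] = -135/112
L_3(-7/2) = (1/2)·(-9/2)·(-13/2)/[(8)·(3)·(1)] = 39/64
Sum: (-64)·(351/448) + 11·(13/16) + 97·(-135/112) + 200·(39/64) = -145/4

-145/4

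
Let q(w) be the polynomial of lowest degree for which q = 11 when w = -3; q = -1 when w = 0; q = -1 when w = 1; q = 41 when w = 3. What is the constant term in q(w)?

Build the Lagrange basis polynomials:
L_0(w) = w(w - 1)(w - 3) / [-72] = -(1/72)w^3 + (1/18)w^2 - (1/24)w
L_1(w) = (w + 3)(w - 1)(w - 3) / [9] = (1/9)w^3 - (1/9)w^2 - w + 1
L_2(w) = (w + 3)w(w - 3) / [-8] = -(1/8)w^3 + (9/8)w
L_3(w) = (w + 3)w(w - 1) / [36] = (1/36)w^3 + (1/18)w^2 - (1/12)w
q(w) = 11·L_0 + (-1)·L_1 + (-1)·L_2 + 41·L_3
Only the constant term is needed; take it from each L_i and combine:
11·(0) + (-1)·(1) + (-1)·(0) + 41·(0) = -1

-1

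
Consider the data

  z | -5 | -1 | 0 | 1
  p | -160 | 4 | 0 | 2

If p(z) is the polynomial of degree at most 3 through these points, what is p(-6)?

-306

Evaluate each Lagrange basis at z = -6:
L_0(-6) = (-5)·(-6)·(-7)/[(-4)·(-5)·(-6)] = 7/4
L_1(-6) = (-1)·(-6)·(-7)/[(4)·(-1)·(-2)] = -21/4
L_2(-6) = (-1)·(-5)·(-7)/[(5)·(1)·(-1)] = 7
L_3(-6) = (-1)·(-5)·(-6)/[(6)·(2)·(1)] = -5/2
Sum: (-160)·(7/4) + 4·(-21/4) + 0 + 2·(-5/2) = -306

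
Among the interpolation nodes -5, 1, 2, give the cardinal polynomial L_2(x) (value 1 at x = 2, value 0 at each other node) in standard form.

L_2(x) = (x + 5)(x - 1) / [(7)·(1)]
       = (x^2 + 4x - 5) / (7)

L_2(x) = (1/7)x^2 + (4/7)x - 5/7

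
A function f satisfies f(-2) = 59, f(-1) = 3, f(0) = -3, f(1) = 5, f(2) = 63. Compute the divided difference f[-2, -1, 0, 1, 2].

f[-2,-1] = (3 - 59) / (-1 - (-2)) = -56
f[-1,0] = (-3 - 3) / (0 - (-1)) = -6
f[0,1] = (5 - (-3)) / (1 - 0) = 8
f[1,2] = (63 - 5) / (2 - 1) = 58
f[-2,-1,0] = (-6 - (-56)) / (0 - (-2)) = 25
f[-1,0,1] = (8 - (-6)) / (1 - (-1)) = 7
f[0,1,2] = (58 - 8) / (2 - 0) = 25
f[-2,-1,0,1] = (7 - 25) / (1 - (-2)) = -6
f[-1,0,1,2] = (25 - 7) / (2 - (-1)) = 6
f[-2,-1,0,1,2] = (6 - (-6)) / (2 - (-2)) = 3

3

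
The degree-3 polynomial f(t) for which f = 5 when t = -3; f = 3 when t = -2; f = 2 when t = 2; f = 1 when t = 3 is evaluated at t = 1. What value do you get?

11/5

Using Newton's divided-difference form:
f[-3,-2] = (3 - 5) / (-2 - (-3)) = -2
f[-2,2] = (2 - 3) / (2 - (-2)) = -1/4
f[2,3] = (1 - 2) / (3 - 2) = -1
f[-3,-2,2] = (-1/4 - (-2)) / (2 - (-3)) = 7/20
f[-2,2,3] = (-1 - (-1/4)) / (3 - (-2)) = -3/20
f[-3,-2,2,3] = (-3/20 - 7/20) / (3 - (-3)) = -1/12
f(1) = 5 + (-2)·(4) + (7/20)·(4)·(3) + (-1/12)·(4)·(3)·(-1) = 11/5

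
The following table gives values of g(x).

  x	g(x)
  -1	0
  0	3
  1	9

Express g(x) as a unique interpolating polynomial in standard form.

g(x) = (3/2)x^2 + (9/2)x + 3

Build the Lagrange basis polynomials:
L_0(x) = x(x - 1) / [2] = (1/2)x^2 - (1/2)x
L_1(x) = (x + 1)(x - 1) / [-1] = -x^2 + 1
L_2(x) = (x + 1)x / [2] = (1/2)x^2 + (1/2)x
g(x) = 0·L_0 + 3·L_1 + 9·L_2
  0·L_0(x) = 0
  3·L_1(x) = -3x^2 + 3
  9·L_2(x) = (9/2)x^2 + (9/2)x
Adding term by term: (3/2)x^2 + (9/2)x + 3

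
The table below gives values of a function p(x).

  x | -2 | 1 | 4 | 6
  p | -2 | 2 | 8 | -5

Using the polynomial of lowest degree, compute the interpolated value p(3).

193/24

Evaluate each Lagrange basis at x = 3:
L_0(3) = (2)·(-1)·(-3)/[(-3)·(-6)·(-8)] = -1/24
L_1(3) = (5)·(-1)·(-3)/[(3)·(-3)·(-5)] = 1/3
L_2(3) = (5)·(2)·(-3)/[(6)·(3)·(-2)] = 5/6
L_3(3) = (5)·(2)·(-1)/[(8)·(5)·(2)] = -1/8
Sum: (-2)·(-1/24) + 2·(1/3) + 8·(5/6) + (-5)·(-1/8) = 193/24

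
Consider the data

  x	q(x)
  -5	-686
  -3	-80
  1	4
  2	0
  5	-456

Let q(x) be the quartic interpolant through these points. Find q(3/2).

61/16

L_0(3/2) = (9/2)·(1/2)·(-1/2)·(-7/2)/[(-2)·(-6)·(-7)·(-10)] = 3/640
L_1(3/2) = (13/2)·(1/2)·(-1/2)·(-7/2)/[(2)·(-4)·(-5)·(-8)] = -91/5120
L_2(3/2) = (13/2)·(9/2)·(-1/2)·(-7/2)/[(6)·(4)·(-1)·(-4)] = 273/512
L_3(3/2) = (13/2)·(9/2)·(1/2)·(-7/2)/[(7)·(5)·(1)·(-3)] = 39/80
L_4(3/2) = (13/2)·(9/2)·(1/2)·(-1/2)/[(10)·(8)·(4)·(3)] = -39/5120
Sum: (-686)·(3/640) + (-80)·(-91/5120) + 4·(273/512) + 0 + (-456)·(-39/5120) = 61/16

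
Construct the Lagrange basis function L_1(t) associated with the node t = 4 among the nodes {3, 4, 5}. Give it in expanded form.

L_1(t) = (t - 3)(t - 5) / [(1)·(-1)]
       = (t^2 - 8t + 15) / (-1)

L_1(t) = -t^2 + 8t - 15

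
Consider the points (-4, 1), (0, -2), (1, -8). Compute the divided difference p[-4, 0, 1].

p[-4,0] = (-2 - 1) / (0 - (-4)) = -3/4
p[0,1] = (-8 - (-2)) / (1 - 0) = -6
p[-4,0,1] = (-6 - (-3/4)) / (1 - (-4)) = -21/20

-21/20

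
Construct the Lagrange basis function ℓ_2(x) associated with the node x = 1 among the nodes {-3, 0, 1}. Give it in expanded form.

ℓ_2(x) = (x + 3)x / [(4)·(1)]
       = (x^2 + 3x) / (4)

ℓ_2(x) = (1/4)x^2 + (3/4)x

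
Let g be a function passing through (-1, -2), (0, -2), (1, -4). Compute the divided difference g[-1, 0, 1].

g[-1,0] = (-2 - (-2)) / (0 - (-1)) = 0
g[0,1] = (-4 - (-2)) / (1 - 0) = -2
g[-1,0,1] = (-2 - 0) / (1 - (-1)) = -1

-1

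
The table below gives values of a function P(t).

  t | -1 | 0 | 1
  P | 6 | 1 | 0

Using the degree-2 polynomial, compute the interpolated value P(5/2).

L_0(5/2) = (5/2)·(3/2)/[(-1)·(-2)] = 15/8
L_1(5/2) = (7/2)·(3/2)/[(1)·(-1)] = -21/4
L_2(5/2) = (7/2)·(5/2)/[(2)·(1)] = 35/8
Sum: 6·(15/8) + 1·(-21/4) + 0 = 6

6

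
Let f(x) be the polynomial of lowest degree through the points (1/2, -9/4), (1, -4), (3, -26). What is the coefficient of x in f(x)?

1

L_0(x) = (x - 1)(x - 3) / [5/4] = (4/5)x^2 - (16/5)x + 12/5
L_1(x) = (x - 1/2)(x - 3) / [-1] = -x^2 + (7/2)x - 3/2
L_2(x) = (x - 1/2)(x - 1) / [5] = (1/5)x^2 - (3/10)x + 1/10
f(x) = (-9/4)·L_0 + (-4)·L_1 + (-26)·L_2
Only the coefficient of x is needed; take it from each L_i and combine:
(-9/4)·(-16/5) + (-4)·(7/2) + (-26)·(-3/10) = 1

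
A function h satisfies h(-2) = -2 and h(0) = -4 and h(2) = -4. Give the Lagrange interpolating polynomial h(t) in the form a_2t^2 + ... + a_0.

h(t) = (1/4)t^2 - (1/2)t - 4

L_0(t) = t(t - 2) / [8] = (1/8)t^2 - (1/4)t
L_1(t) = (t + 2)(t - 2) / [-4] = -(1/4)t^2 + 1
L_2(t) = (t + 2)t / [8] = (1/8)t^2 + (1/4)t
h(t) = (-2)·L_0 + (-4)·L_1 + (-4)·L_2
  (-2)·L_0(t) = -(1/4)t^2 + (1/2)t
  (-4)·L_1(t) = t^2 - 4
  (-4)·L_2(t) = -(1/2)t^2 - t
Adding term by term: (1/4)t^2 - (1/2)t - 4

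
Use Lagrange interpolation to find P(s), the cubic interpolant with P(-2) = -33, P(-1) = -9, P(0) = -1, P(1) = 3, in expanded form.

L_0(s) = (s + 1)s(s - 1) / [-6] = -(1/6)s^3 + (1/6)s
L_1(s) = (s + 2)s(s - 1) / [2] = (1/2)s^3 + (1/2)s^2 - s
L_2(s) = (s + 2)(s + 1)(s - 1) / [-2] = -(1/2)s^3 - s^2 + (1/2)s + 1
L_3(s) = (s + 2)(s + 1)s / [6] = (1/6)s^3 + (1/2)s^2 + (1/3)s
P(s) = (-33)·L_0 + (-9)·L_1 + (-1)·L_2 + 3·L_3
  (-33)·L_0(s) = (11/2)s^3 - (11/2)s
  (-9)·L_1(s) = -(9/2)s^3 - (9/2)s^2 + 9s
  (-1)·L_2(s) = (1/2)s^3 + s^2 - (1/2)s - 1
  3·L_3(s) = (1/2)s^3 + (3/2)s^2 + s
Adding term by term: 2s^3 - 2s^2 + 4s - 1

P(s) = 2s^3 - 2s^2 + 4s - 1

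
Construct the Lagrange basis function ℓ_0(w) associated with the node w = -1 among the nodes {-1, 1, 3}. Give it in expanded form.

ℓ_0(w) = (1/8)w^2 - (1/2)w + 3/8

ℓ_0(w) = (w - 1)(w - 3) / [(-2)·(-4)]
       = (w^2 - 4w + 3) / (8)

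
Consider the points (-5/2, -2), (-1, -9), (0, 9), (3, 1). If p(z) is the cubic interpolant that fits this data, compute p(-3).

944/55

Using Newton's divided-difference form:
p[-5/2,-1] = (-9 - (-2)) / (-1 - (-5/2)) = -14/3
p[-1,0] = (9 - (-9)) / (0 - (-1)) = 18
p[0,3] = (1 - 9) / (3 - 0) = -8/3
p[-5/2,-1,0] = (18 - (-14/3)) / (0 - (-5/2)) = 136/15
p[-1,0,3] = (-8/3 - 18) / (3 - (-1)) = -31/6
p[-5/2,-1,0,3] = (-31/6 - 136/15) / (3 - (-5/2)) = -427/165
p(-3) = -2 + (-14/3)·(-1/2) + (136/15)·(-1/2)·(-2) + (-427/165)·(-1/2)·(-2)·(-3) = 944/55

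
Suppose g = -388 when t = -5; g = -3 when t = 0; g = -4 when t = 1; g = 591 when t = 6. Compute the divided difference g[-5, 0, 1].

g[-5,0] = (-3 - (-388)) / (0 - (-5)) = 77
g[0,1] = (-4 - (-3)) / (1 - 0) = -1
g[-5,0,1] = (-1 - 77) / (1 - (-5)) = -13

-13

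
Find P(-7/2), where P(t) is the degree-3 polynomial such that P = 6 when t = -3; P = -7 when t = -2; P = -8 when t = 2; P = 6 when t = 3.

2273/160

Evaluate each Lagrange basis at t = -7/2:
L_0(-7/2) = (-3/2)·(-11/2)·(-13/2)/[(-1)·(-5)·(-6)] = 143/80
L_1(-7/2) = (-1/2)·(-11/2)·(-13/2)/[(1)·(-4)·(-5)] = -143/160
L_2(-7/2) = (-1/2)·(-3/2)·(-13/2)/[(5)·(4)·(-1)] = 39/160
L_3(-7/2) = (-1/2)·(-3/2)·(-11/2)/[(6)·(5)·(1)] = -11/80
Sum: 6·(143/80) + (-7)·(-143/160) + (-8)·(39/160) + 6·(-11/80) = 2273/160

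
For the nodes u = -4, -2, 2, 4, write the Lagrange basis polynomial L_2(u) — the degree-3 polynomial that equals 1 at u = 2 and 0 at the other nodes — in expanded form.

L_2(u) = (u + 4)(u + 2)(u - 4) / [(6)·(4)·(-2)]
       = (u^3 + 2u^2 - 16u - 32) / (-48)

L_2(u) = -(1/48)u^3 - (1/24)u^2 + (1/3)u + 2/3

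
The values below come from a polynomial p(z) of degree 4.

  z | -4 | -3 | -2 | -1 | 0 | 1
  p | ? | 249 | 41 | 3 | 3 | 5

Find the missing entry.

The 5 known values determine p uniquely (degree ≤ 4).
L_0(-4) = (-2)·(-3)·(-4)·(-5)/[(-1)·(-2)·(-3)·(-4)] = 5
L_1(-4) = (-1)·(-3)·(-4)·(-5)/[(1)·(-1)·(-2)·(-3)] = -10
L_2(-4) = (-1)·(-2)·(-4)·(-5)/[(2)·(1)·(-1)·(-2)] = 10
L_3(-4) = (-1)·(-2)·(-3)·(-5)/[(3)·(2)·(1)·(-1)] = -5
L_4(-4) = (-1)·(-2)·(-3)·(-4)/[(4)·(3)·(2)·(1)] = 1
Sum: 249·(5) + 41·(-10) + 3·(10) + 3·(-5) + 5·(1) = 855

855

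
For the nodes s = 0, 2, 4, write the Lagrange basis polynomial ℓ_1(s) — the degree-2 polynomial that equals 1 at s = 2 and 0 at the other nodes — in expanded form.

ℓ_1(s) = -(1/4)s^2 + s

ℓ_1(s) = s(s - 4) / [(2)·(-2)]
       = (s^2 - 4s) / (-4)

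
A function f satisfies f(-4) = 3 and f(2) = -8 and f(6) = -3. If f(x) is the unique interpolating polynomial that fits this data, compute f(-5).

839/120

L_0(-5) = (-7)·(-11)/[(-6)·(-10)] = 77/60
L_1(-5) = (-1)·(-11)/[(6)·(-4)] = -11/24
L_2(-5) = (-1)·(-7)/[(10)·(4)] = 7/40
Sum: 3·(77/60) + (-8)·(-11/24) + (-3)·(7/40) = 839/120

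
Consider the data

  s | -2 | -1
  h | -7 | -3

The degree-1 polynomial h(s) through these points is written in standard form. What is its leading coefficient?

4

L_0(s) = (s + 1) / [-1] = -s - 1
L_1(s) = (s + 2) / [1] = s + 2
h(s) = (-7)·L_0 + (-3)·L_1
Only the coefficient of s is needed; take it from each L_i and combine:
(-7)·(-1) + (-3)·(1) = 4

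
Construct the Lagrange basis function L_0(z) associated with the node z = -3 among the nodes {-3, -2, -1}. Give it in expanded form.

L_0(z) = (z + 2)(z + 1) / [(-1)·(-2)]
       = (z^2 + 3z + 2) / (2)

L_0(z) = (1/2)z^2 + (3/2)z + 1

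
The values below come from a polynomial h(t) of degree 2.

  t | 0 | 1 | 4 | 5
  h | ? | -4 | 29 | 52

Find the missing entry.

-3

The 3 known values determine h uniquely (degree ≤ 2).
Evaluate each Lagrange basis at t = 0:
L_0(0) = (-4)·(-5)/[(-3)·(-4)] = 5/3
L_1(0) = (-1)·(-5)/[(3)·(-1)] = -5/3
L_2(0) = (-1)·(-4)/[(4)·(1)] = 1
Sum: (-4)·(5/3) + 29·(-5/3) + 52·(1) = -3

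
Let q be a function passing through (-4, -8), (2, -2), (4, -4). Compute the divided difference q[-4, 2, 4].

q[-4,2] = (-2 - (-8)) / (2 - (-4)) = 1
q[2,4] = (-4 - (-2)) / (4 - 2) = -1
q[-4,2,4] = (-1 - 1) / (4 - (-4)) = -1/4

-1/4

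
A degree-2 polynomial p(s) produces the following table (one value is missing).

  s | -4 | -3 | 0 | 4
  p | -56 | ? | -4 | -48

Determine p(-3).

The 3 known values determine p uniquely (degree ≤ 2).
Evaluate each Lagrange basis at s = -3:
L_0(-3) = (-3)·(-7)/[(-4)·(-8)] = 21/32
L_1(-3) = (1)·(-7)/[(4)·(-4)] = 7/16
L_2(-3) = (1)·(-3)/[(8)·(4)] = -3/32
Sum: (-56)·(21/32) + (-4)·(7/16) + (-48)·(-3/32) = -34

-34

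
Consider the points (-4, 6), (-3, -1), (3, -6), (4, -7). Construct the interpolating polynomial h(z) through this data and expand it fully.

h(z) = -(19/168)z^3 + (3/7)z^2 + (31/168)z - 103/14

Newton's divided differences:
h[-4,-3] = (-1 - 6) / (-3 - (-4)) = -7
h[-3,3] = (-6 - (-1)) / (3 - (-3)) = -5/6
h[3,4] = (-7 - (-6)) / (4 - 3) = -1
h[-4,-3,3] = (-5/6 - (-7)) / (3 - (-4)) = 37/42
h[-3,3,4] = (-1 - (-5/6)) / (4 - (-3)) = -1/42
h[-4,-3,3,4] = (-1/42 - 37/42) / (4 - (-4)) = -19/168
h(z) = 6 + (-7)·(z + 4) + (37/42)·(z + 4)(z + 3) + (-19/168)·(z + 4)(z + 3)(z - 3)
Expanding: h(z) = -(19/168)z^3 + (3/7)z^2 + (31/168)z - 103/14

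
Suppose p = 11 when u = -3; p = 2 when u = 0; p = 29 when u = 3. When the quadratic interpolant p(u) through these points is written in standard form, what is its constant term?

2

L_0(u) = u(u - 3) / [18] = (1/18)u^2 - (1/6)u
L_1(u) = (u + 3)(u - 3) / [-9] = -(1/9)u^2 + 1
L_2(u) = (u + 3)u / [18] = (1/18)u^2 + (1/6)u
p(u) = 11·L_0 + 2·L_1 + 29·L_2
Only the constant term is needed; take it from each L_i and combine:
11·(0) + 2·(1) + 29·(0) = 2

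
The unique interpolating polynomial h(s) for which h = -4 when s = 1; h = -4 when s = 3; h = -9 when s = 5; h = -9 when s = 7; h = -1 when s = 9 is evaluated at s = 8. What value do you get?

-757/128

L_0(8) = (5)·(3)·(1)·(-1)/[(-2)·(-4)·(-6)·(-8)] = -5/128
L_1(8) = (7)·(3)·(1)·(-1)/[(2)·(-2)·(-4)·(-6)] = 7/32
L_2(8) = (7)·(5)·(1)·(-1)/[(4)·(2)·(-2)·(-4)] = -35/64
L_3(8) = (7)·(5)·(3)·(-1)/[(6)·(4)·(2)·(-2)] = 35/32
L_4(8) = (7)·(5)·(3)·(1)/[(8)·(6)·(4)·(2)] = 35/128
Sum: (-4)·(-5/128) + (-4)·(7/32) + (-9)·(-35/64) + (-9)·(35/32) + (-1)·(35/128) = -757/128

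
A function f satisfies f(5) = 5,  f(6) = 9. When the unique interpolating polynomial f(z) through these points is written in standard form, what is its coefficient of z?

4

Build the Lagrange basis polynomials:
L_0(z) = (z - 6) / [-1] = -z + 6
L_1(z) = (z - 5) / [1] = z - 5
f(z) = 5·L_0 + 9·L_1
Only the coefficient of z is needed; take it from each L_i and combine:
5·(-1) + 9·(1) = 4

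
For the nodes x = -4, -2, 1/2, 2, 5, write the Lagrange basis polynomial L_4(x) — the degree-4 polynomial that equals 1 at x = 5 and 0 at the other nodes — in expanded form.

L_4(x) = (2/1701)x^4 + (1/243)x^3 - (4/567)x^2 - (4/243)x + 16/1701

L_4(x) = (x + 4)(x + 2)(x - 1/2)(x - 2) / [(9)·(7)·(9/2)·(3)]
       = (x^4 + (7/2)x^3 - 6x^2 - 14x + 8) / (1701/2)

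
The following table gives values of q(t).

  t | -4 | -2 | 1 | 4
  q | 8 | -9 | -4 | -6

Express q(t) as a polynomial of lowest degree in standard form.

Build the Lagrange basis polynomials:
L_0(t) = (t + 2)(t - 1)(t - 4) / [-80] = -(1/80)t^3 + (3/80)t^2 + (3/40)t - 1/10
L_1(t) = (t + 4)(t - 1)(t - 4) / [36] = (1/36)t^3 - (1/36)t^2 - (4/9)t + 4/9
L_2(t) = (t + 4)(t + 2)(t - 4) / [-45] = -(1/45)t^3 - (2/45)t^2 + (16/45)t + 32/45
L_3(t) = (t + 4)(t + 2)(t - 1) / [144] = (1/144)t^3 + (5/144)t^2 + (1/72)t - 1/18
q(t) = 8·L_0 + (-9)·L_1 + (-4)·L_2 + (-6)·L_3
  8·L_0(t) = -(1/10)t^3 + (3/10)t^2 + (3/5)t - 4/5
  (-9)·L_1(t) = -(1/4)t^3 + (1/4)t^2 + 4t - 4
  (-4)·L_2(t) = (4/45)t^3 + (8/45)t^2 - (64/45)t - 128/45
  (-6)·L_3(t) = -(1/24)t^3 - (5/24)t^2 - (1/12)t + 1/3
Adding term by term: -(109/360)t^3 + (187/360)t^2 + (557/180)t - 329/45

q(t) = -(109/360)t^3 + (187/360)t^2 + (557/180)t - 329/45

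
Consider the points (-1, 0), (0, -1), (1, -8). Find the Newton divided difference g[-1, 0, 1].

g[-1,0] = (-1 - 0) / (0 - (-1)) = -1
g[0,1] = (-8 - (-1)) / (1 - 0) = -7
g[-1,0,1] = (-7 - (-1)) / (1 - (-1)) = -3

-3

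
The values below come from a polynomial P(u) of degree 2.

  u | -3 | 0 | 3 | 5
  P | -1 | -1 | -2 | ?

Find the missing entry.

-29/9

The 3 known values determine P uniquely (degree ≤ 2).
Evaluate each Lagrange basis at u = 5:
L_0(5) = (5)·(2)/[(-3)·(-6)] = 5/9
L_1(5) = (8)·(2)/[(3)·(-3)] = -16/9
L_2(5) = (8)·(5)/[(6)·(3)] = 20/9
Sum: (-1)·(5/9) + (-1)·(-16/9) + (-2)·(20/9) = -29/9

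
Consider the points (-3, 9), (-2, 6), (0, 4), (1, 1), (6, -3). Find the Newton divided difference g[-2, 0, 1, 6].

31/240

g[-2,0] = (4 - 6) / (0 - (-2)) = -1
g[0,1] = (1 - 4) / (1 - 0) = -3
g[1,6] = (-3 - 1) / (6 - 1) = -4/5
g[-2,0,1] = (-3 - (-1)) / (1 - (-2)) = -2/3
g[0,1,6] = (-4/5 - (-3)) / (6 - 0) = 11/30
g[-2,0,1,6] = (11/30 - (-2/3)) / (6 - (-2)) = 31/240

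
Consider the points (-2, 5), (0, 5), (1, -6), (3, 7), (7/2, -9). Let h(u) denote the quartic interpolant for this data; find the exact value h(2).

Evaluate each Lagrange basis at u = 2:
L_0(2) = (2)·(1)·(-1)·(-3/2)/[(-2)·(-3)·(-5)·(-11/2)] = 1/55
L_1(2) = (4)·(1)·(-1)·(-3/2)/[(2)·(-1)·(-3)·(-7/2)] = -2/7
L_2(2) = (4)·(2)·(-1)·(-3/2)/[(3)·(1)·(-2)·(-5/2)] = 4/5
L_3(2) = (4)·(2)·(1)·(-3/2)/[(5)·(3)·(2)·(-1/2)] = 4/5
L_4(2) = (4)·(2)·(1)·(-1)/[(11/2)·(7/2)·(5/2)·(1/2)] = -128/385
Sum: 5·(1/55) + 5·(-2/7) + (-6)·(4/5) + 7·(4/5) + (-9)·(-128/385) = 27/11

27/11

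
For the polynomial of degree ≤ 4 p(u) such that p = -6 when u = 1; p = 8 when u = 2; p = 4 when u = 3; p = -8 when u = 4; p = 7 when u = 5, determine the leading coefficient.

The leading coefficient equals the top divided difference p[1,2,3,4,5].
p[1,2] = (8 - (-6)) / (2 - 1) = 14
p[2,3] = (4 - 8) / (3 - 2) = -4
p[3,4] = (-8 - 4) / (4 - 3) = -12
p[4,5] = (7 - (-8)) / (5 - 4) = 15
p[1,2,3] = (-4 - 14) / (3 - 1) = -9
p[2,3,4] = (-12 - (-4)) / (4 - 2) = -4
p[3,4,5] = (15 - (-12)) / (5 - 3) = 27/2
p[1,2,3,4] = (-4 - (-9)) / (4 - 1) = 5/3
p[2,3,4,5] = (27/2 - (-4)) / (5 - 2) = 35/6
p[1,2,3,4,5] = (35/6 - 5/3) / (5 - 1) = 25/24

25/24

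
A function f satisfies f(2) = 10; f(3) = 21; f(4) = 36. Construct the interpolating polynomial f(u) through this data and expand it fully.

f(u) = 2u^2 + u

Newton's divided differences:
f[2,3] = (21 - 10) / (3 - 2) = 11
f[3,4] = (36 - 21) / (4 - 3) = 15
f[2,3,4] = (15 - 11) / (4 - 2) = 2
f(u) = 10 + 11·(u - 2) + 2·(u - 2)(u - 3)
Expanding: f(u) = 2u^2 + u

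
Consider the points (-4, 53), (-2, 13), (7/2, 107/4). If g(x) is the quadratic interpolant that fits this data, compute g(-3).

Evaluate each Lagrange basis at x = -3:
L_0(-3) = (-1)·(-13/2)/[(-2)·(-15/2)] = 13/30
L_1(-3) = (1)·(-13/2)/[(2)·(-11/2)] = 13/22
L_2(-3) = (1)·(-1)/[(15/2)·(11/2)] = -4/165
Sum: 53·(13/30) + 13·(13/22) + 107/4·(-4/165) = 30

30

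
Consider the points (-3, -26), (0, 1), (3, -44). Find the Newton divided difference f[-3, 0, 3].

-4

f[-3,0] = (1 - (-26)) / (0 - (-3)) = 9
f[0,3] = (-44 - 1) / (3 - 0) = -15
f[-3,0,3] = (-15 - 9) / (3 - (-3)) = -4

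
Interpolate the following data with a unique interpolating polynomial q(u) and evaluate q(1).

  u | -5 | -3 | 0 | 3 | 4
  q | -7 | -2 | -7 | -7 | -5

L_0(1) = (4)·(1)·(-2)·(-3)/[(-2)·(-5)·(-8)·(-9)] = 1/30
L_1(1) = (6)·(1)·(-2)·(-3)/[(2)·(-3)·(-6)·(-7)] = -1/7
L_2(1) = (6)·(4)·(-2)·(-3)/[(5)·(3)·(-3)·(-4)] = 4/5
L_3(1) = (6)·(4)·(1)·(-3)/[(8)·(6)·(3)·(-1)] = 1/2
L_4(1) = (6)·(4)·(1)·(-2)/[(9)·(7)·(4)·(1)] = -4/21
Sum: (-7)·(1/30) + (-2)·(-1/7) + (-7)·(4/5) + (-7)·(1/2) + (-5)·(-4/21) = -170/21

-170/21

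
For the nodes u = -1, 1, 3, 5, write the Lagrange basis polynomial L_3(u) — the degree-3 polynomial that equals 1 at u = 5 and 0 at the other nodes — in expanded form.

L_3(u) = (1/48)u^3 - (1/16)u^2 - (1/48)u + 1/16

L_3(u) = (u + 1)(u - 1)(u - 3) / [(6)·(4)·(2)]
       = (u^3 - 3u^2 - u + 3) / (48)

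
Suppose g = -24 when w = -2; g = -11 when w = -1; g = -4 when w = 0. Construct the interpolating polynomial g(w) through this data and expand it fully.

g(w) = -3w^2 + 4w - 4

Newton's divided differences:
g[-2,-1] = (-11 - (-24)) / (-1 - (-2)) = 13
g[-1,0] = (-4 - (-11)) / (0 - (-1)) = 7
g[-2,-1,0] = (7 - 13) / (0 - (-2)) = -3
g(w) = -24 + 13·(w + 2) + (-3)·(w + 2)(w + 1)
Expanding: g(w) = -3w^2 + 4w - 4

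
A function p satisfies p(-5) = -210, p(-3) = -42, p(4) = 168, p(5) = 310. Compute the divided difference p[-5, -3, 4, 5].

2

p[-5,-3] = (-42 - (-210)) / (-3 - (-5)) = 84
p[-3,4] = (168 - (-42)) / (4 - (-3)) = 30
p[4,5] = (310 - 168) / (5 - 4) = 142
p[-5,-3,4] = (30 - 84) / (4 - (-5)) = -6
p[-3,4,5] = (142 - 30) / (5 - (-3)) = 14
p[-5,-3,4,5] = (14 - (-6)) / (5 - (-5)) = 2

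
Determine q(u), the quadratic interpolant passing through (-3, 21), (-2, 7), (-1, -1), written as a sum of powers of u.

q(u) = 3u^2 + u - 3

Newton's divided differences:
q[-3,-2] = (7 - 21) / (-2 - (-3)) = -14
q[-2,-1] = (-1 - 7) / (-1 - (-2)) = -8
q[-3,-2,-1] = (-8 - (-14)) / (-1 - (-3)) = 3
q(u) = 21 + (-14)·(u + 3) + 3·(u + 3)(u + 2)
Expanding: q(u) = 3u^2 + u - 3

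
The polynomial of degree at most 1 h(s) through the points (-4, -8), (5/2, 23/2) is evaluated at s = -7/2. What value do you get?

L_0(-7/2) = (-6)/[(-13/2)] = 12/13
L_1(-7/2) = (1/2)/[(13/2)] = 1/13
Sum: (-8)·(12/13) + 23/2·(1/13) = -13/2

-13/2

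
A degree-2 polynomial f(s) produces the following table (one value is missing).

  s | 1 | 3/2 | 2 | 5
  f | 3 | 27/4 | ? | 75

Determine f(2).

The 3 known values determine f uniquely (degree ≤ 2).
Evaluate each Lagrange basis at s = 2:
L_0(2) = (1/2)·(-3)/[(-1/2)·(-4)] = -3/4
L_1(2) = (1)·(-3)/[(1/2)·(-7/2)] = 12/7
L_2(2) = (1)·(1/2)/[(4)·(7/2)] = 1/28
Sum: 3·(-3/4) + 27/4·(12/7) + 75·(1/28) = 12

12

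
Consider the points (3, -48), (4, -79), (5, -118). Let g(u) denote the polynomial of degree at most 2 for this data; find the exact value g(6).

L_0(6) = (2)·(1)/[(-1)·(-2)] = 1
L_1(6) = (3)·(1)/[(1)·(-1)] = -3
L_2(6) = (3)·(2)/[(2)·(1)] = 3
Sum: (-48)·(1) + (-79)·(-3) + (-118)·(3) = -165

-165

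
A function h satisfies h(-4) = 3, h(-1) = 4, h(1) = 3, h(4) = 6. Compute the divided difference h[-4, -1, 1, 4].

7/120

h[-4,-1] = (4 - 3) / (-1 - (-4)) = 1/3
h[-1,1] = (3 - 4) / (1 - (-1)) = -1/2
h[1,4] = (6 - 3) / (4 - 1) = 1
h[-4,-1,1] = (-1/2 - 1/3) / (1 - (-4)) = -1/6
h[-1,1,4] = (1 - (-1/2)) / (4 - (-1)) = 3/10
h[-4,-1,1,4] = (3/10 - (-1/6)) / (4 - (-4)) = 7/120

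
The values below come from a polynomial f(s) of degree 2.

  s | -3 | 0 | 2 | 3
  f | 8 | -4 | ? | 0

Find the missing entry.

-28/9

The 3 known values determine f uniquely (degree ≤ 2).
L_0(2) = (2)·(-1)/[(-3)·(-6)] = -1/9
L_1(2) = (5)·(-1)/[(3)·(-3)] = 5/9
L_2(2) = (5)·(2)/[(6)·(3)] = 5/9
Sum: 8·(-1/9) + (-4)·(5/9) + 0 = -28/9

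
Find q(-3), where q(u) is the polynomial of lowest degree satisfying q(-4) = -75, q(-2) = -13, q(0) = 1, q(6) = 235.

-35

Using Newton's divided-difference form:
q[-4,-2] = (-13 - (-75)) / (-2 - (-4)) = 31
q[-2,0] = (1 - (-13)) / (0 - (-2)) = 7
q[0,6] = (235 - 1) / (6 - 0) = 39
q[-4,-2,0] = (7 - 31) / (0 - (-4)) = -6
q[-2,0,6] = (39 - 7) / (6 - (-2)) = 4
q[-4,-2,0,6] = (4 - (-6)) / (6 - (-4)) = 1
q(-3) = -75 + 31·(1) + (-6)·(1)·(-1) + 1·(1)·(-1)·(-3) = -35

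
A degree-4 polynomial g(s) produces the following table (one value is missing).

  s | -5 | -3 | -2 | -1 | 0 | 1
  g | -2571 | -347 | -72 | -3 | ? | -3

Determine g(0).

4

The 5 known values determine g uniquely (degree ≤ 4).
Evaluate each Lagrange basis at s = 0:
L_0(0) = (3)·(2)·(1)·(-1)/[(-2)·(-3)·(-4)·(-6)] = -1/24
L_1(0) = (5)·(2)·(1)·(-1)/[(2)·(-1)·(-2)·(-4)] = 5/8
L_2(0) = (5)·(3)·(1)·(-1)/[(3)·(1)·(-1)·(-3)] = -5/3
L_3(0) = (5)·(3)·(2)·(-1)/[(4)·(2)·(1)·(-2)] = 15/8
L_4(0) = (5)·(3)·(2)·(1)/[(6)·(4)·(3)·(2)] = 5/24
Sum: (-2571)·(-1/24) + (-347)·(5/8) + (-72)·(-5/3) + (-3)·(15/8) + (-3)·(5/24) = 4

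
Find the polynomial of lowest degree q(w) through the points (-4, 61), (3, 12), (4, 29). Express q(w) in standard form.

q(w) = 3w^2 - 4w - 3

Newton's divided differences:
q[-4,3] = (12 - 61) / (3 - (-4)) = -7
q[3,4] = (29 - 12) / (4 - 3) = 17
q[-4,3,4] = (17 - (-7)) / (4 - (-4)) = 3
q(w) = 61 + (-7)·(w + 4) + 3·(w + 4)(w - 3)
Expanding: q(w) = 3w^2 - 4w - 3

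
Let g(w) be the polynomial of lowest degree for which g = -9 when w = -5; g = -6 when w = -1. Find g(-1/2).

Evaluate each Lagrange basis at w = -1/2:
L_0(-1/2) = (1/2)/[(-4)] = -1/8
L_1(-1/2) = (9/2)/[(4)] = 9/8
Sum: (-9)·(-1/8) + (-6)·(9/8) = -45/8

-45/8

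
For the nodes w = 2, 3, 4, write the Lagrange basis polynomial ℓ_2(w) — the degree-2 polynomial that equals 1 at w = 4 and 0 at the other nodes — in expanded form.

ℓ_2(w) = (w - 2)(w - 3) / [(2)·(1)]
       = (w^2 - 5w + 6) / (2)

ℓ_2(w) = (1/2)w^2 - (5/2)w + 3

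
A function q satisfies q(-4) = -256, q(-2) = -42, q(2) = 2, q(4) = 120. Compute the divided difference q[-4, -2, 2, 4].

q[-4,-2] = (-42 - (-256)) / (-2 - (-4)) = 107
q[-2,2] = (2 - (-42)) / (2 - (-2)) = 11
q[2,4] = (120 - 2) / (4 - 2) = 59
q[-4,-2,2] = (11 - 107) / (2 - (-4)) = -16
q[-2,2,4] = (59 - 11) / (4 - (-2)) = 8
q[-4,-2,2,4] = (8 - (-16)) / (4 - (-4)) = 3

3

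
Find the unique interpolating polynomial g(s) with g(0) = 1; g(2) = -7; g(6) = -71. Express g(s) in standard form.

g(s) = -2s^2 + 1

Build the Lagrange basis polynomials:
L_0(s) = (s - 2)(s - 6) / [12] = (1/12)s^2 - (2/3)s + 1
L_1(s) = s(s - 6) / [-8] = -(1/8)s^2 + (3/4)s
L_2(s) = s(s - 2) / [24] = (1/24)s^2 - (1/12)s
g(s) = 1·L_0 + (-7)·L_1 + (-71)·L_2
  1·L_0(s) = (1/12)s^2 - (2/3)s + 1
  (-7)·L_1(s) = (7/8)s^2 - (21/4)s
  (-71)·L_2(s) = -(71/24)s^2 + (71/12)s
Adding term by term: -2s^2 + 1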